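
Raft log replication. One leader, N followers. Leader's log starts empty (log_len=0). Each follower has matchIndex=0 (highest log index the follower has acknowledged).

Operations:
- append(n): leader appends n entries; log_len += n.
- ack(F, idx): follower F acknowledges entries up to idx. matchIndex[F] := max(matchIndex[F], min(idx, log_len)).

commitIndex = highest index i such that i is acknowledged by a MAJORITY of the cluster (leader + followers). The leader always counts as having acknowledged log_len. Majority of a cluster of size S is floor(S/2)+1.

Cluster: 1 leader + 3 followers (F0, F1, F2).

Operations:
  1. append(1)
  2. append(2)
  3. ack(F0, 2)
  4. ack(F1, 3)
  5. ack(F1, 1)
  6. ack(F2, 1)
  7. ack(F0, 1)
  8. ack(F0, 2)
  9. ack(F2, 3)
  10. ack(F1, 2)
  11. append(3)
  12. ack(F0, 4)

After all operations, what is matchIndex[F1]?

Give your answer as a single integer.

Op 1: append 1 -> log_len=1
Op 2: append 2 -> log_len=3
Op 3: F0 acks idx 2 -> match: F0=2 F1=0 F2=0; commitIndex=0
Op 4: F1 acks idx 3 -> match: F0=2 F1=3 F2=0; commitIndex=2
Op 5: F1 acks idx 1 -> match: F0=2 F1=3 F2=0; commitIndex=2
Op 6: F2 acks idx 1 -> match: F0=2 F1=3 F2=1; commitIndex=2
Op 7: F0 acks idx 1 -> match: F0=2 F1=3 F2=1; commitIndex=2
Op 8: F0 acks idx 2 -> match: F0=2 F1=3 F2=1; commitIndex=2
Op 9: F2 acks idx 3 -> match: F0=2 F1=3 F2=3; commitIndex=3
Op 10: F1 acks idx 2 -> match: F0=2 F1=3 F2=3; commitIndex=3
Op 11: append 3 -> log_len=6
Op 12: F0 acks idx 4 -> match: F0=4 F1=3 F2=3; commitIndex=3

Answer: 3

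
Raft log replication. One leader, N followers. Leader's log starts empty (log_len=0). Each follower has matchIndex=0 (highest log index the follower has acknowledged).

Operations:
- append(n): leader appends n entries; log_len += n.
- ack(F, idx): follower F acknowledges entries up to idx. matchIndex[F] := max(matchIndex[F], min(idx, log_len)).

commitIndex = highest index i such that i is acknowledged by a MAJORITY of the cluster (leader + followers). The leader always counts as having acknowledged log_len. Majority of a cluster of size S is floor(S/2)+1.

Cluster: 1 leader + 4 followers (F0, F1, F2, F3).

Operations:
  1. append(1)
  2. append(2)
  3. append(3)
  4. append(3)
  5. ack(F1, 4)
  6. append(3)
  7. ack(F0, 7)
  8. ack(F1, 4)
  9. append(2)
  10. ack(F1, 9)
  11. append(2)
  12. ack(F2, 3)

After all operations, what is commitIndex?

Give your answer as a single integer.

Op 1: append 1 -> log_len=1
Op 2: append 2 -> log_len=3
Op 3: append 3 -> log_len=6
Op 4: append 3 -> log_len=9
Op 5: F1 acks idx 4 -> match: F0=0 F1=4 F2=0 F3=0; commitIndex=0
Op 6: append 3 -> log_len=12
Op 7: F0 acks idx 7 -> match: F0=7 F1=4 F2=0 F3=0; commitIndex=4
Op 8: F1 acks idx 4 -> match: F0=7 F1=4 F2=0 F3=0; commitIndex=4
Op 9: append 2 -> log_len=14
Op 10: F1 acks idx 9 -> match: F0=7 F1=9 F2=0 F3=0; commitIndex=7
Op 11: append 2 -> log_len=16
Op 12: F2 acks idx 3 -> match: F0=7 F1=9 F2=3 F3=0; commitIndex=7

Answer: 7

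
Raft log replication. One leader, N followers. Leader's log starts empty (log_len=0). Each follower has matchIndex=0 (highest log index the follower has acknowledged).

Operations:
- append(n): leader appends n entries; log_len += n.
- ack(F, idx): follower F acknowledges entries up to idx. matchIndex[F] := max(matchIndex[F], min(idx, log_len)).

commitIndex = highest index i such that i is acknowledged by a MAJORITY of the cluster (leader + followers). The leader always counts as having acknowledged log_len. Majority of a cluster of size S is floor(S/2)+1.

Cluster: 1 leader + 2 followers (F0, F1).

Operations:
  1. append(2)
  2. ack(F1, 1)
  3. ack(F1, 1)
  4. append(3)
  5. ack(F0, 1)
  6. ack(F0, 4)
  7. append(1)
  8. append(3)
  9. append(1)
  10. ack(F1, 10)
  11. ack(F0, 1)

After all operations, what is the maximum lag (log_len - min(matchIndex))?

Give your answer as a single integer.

Op 1: append 2 -> log_len=2
Op 2: F1 acks idx 1 -> match: F0=0 F1=1; commitIndex=1
Op 3: F1 acks idx 1 -> match: F0=0 F1=1; commitIndex=1
Op 4: append 3 -> log_len=5
Op 5: F0 acks idx 1 -> match: F0=1 F1=1; commitIndex=1
Op 6: F0 acks idx 4 -> match: F0=4 F1=1; commitIndex=4
Op 7: append 1 -> log_len=6
Op 8: append 3 -> log_len=9
Op 9: append 1 -> log_len=10
Op 10: F1 acks idx 10 -> match: F0=4 F1=10; commitIndex=10
Op 11: F0 acks idx 1 -> match: F0=4 F1=10; commitIndex=10

Answer: 6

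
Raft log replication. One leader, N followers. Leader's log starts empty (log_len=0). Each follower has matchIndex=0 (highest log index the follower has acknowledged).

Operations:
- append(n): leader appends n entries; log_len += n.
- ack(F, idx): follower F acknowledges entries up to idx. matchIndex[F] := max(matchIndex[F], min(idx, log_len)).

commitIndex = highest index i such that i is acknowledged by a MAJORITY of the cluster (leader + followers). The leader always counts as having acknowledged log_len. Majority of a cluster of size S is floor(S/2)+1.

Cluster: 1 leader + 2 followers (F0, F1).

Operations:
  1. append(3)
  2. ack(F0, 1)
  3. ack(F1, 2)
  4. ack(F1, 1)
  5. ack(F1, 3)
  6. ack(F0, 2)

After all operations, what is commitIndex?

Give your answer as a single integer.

Answer: 3

Derivation:
Op 1: append 3 -> log_len=3
Op 2: F0 acks idx 1 -> match: F0=1 F1=0; commitIndex=1
Op 3: F1 acks idx 2 -> match: F0=1 F1=2; commitIndex=2
Op 4: F1 acks idx 1 -> match: F0=1 F1=2; commitIndex=2
Op 5: F1 acks idx 3 -> match: F0=1 F1=3; commitIndex=3
Op 6: F0 acks idx 2 -> match: F0=2 F1=3; commitIndex=3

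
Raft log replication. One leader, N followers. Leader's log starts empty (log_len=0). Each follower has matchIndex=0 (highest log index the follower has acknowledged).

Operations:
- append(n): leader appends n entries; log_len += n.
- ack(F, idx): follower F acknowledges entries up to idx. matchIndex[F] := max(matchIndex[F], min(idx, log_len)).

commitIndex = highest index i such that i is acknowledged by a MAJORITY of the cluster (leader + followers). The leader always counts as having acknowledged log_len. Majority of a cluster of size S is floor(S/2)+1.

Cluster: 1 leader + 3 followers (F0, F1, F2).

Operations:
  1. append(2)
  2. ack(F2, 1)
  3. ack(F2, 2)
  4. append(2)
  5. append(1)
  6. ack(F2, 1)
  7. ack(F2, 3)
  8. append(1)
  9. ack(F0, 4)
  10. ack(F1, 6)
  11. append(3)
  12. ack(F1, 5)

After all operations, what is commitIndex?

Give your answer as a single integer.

Answer: 4

Derivation:
Op 1: append 2 -> log_len=2
Op 2: F2 acks idx 1 -> match: F0=0 F1=0 F2=1; commitIndex=0
Op 3: F2 acks idx 2 -> match: F0=0 F1=0 F2=2; commitIndex=0
Op 4: append 2 -> log_len=4
Op 5: append 1 -> log_len=5
Op 6: F2 acks idx 1 -> match: F0=0 F1=0 F2=2; commitIndex=0
Op 7: F2 acks idx 3 -> match: F0=0 F1=0 F2=3; commitIndex=0
Op 8: append 1 -> log_len=6
Op 9: F0 acks idx 4 -> match: F0=4 F1=0 F2=3; commitIndex=3
Op 10: F1 acks idx 6 -> match: F0=4 F1=6 F2=3; commitIndex=4
Op 11: append 3 -> log_len=9
Op 12: F1 acks idx 5 -> match: F0=4 F1=6 F2=3; commitIndex=4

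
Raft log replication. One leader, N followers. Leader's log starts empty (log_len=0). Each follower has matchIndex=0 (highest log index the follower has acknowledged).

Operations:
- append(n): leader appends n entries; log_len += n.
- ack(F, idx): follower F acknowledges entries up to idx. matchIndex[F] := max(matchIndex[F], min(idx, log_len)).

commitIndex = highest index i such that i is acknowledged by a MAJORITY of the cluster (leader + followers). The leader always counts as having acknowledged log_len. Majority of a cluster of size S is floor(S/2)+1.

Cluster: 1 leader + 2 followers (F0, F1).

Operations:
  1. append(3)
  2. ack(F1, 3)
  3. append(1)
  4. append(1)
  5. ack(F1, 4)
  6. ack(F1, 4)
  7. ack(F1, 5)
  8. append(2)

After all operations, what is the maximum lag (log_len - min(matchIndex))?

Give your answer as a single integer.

Answer: 7

Derivation:
Op 1: append 3 -> log_len=3
Op 2: F1 acks idx 3 -> match: F0=0 F1=3; commitIndex=3
Op 3: append 1 -> log_len=4
Op 4: append 1 -> log_len=5
Op 5: F1 acks idx 4 -> match: F0=0 F1=4; commitIndex=4
Op 6: F1 acks idx 4 -> match: F0=0 F1=4; commitIndex=4
Op 7: F1 acks idx 5 -> match: F0=0 F1=5; commitIndex=5
Op 8: append 2 -> log_len=7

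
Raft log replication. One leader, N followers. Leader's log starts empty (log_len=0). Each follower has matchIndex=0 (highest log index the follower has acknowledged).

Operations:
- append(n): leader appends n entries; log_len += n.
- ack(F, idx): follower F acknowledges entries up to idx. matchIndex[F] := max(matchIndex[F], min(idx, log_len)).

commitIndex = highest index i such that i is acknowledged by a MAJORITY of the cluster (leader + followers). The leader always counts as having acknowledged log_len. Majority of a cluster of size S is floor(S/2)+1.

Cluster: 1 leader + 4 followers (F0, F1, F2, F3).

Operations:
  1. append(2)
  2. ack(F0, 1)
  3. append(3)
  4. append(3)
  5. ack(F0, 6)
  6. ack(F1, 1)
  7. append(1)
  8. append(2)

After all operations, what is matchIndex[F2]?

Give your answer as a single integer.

Answer: 0

Derivation:
Op 1: append 2 -> log_len=2
Op 2: F0 acks idx 1 -> match: F0=1 F1=0 F2=0 F3=0; commitIndex=0
Op 3: append 3 -> log_len=5
Op 4: append 3 -> log_len=8
Op 5: F0 acks idx 6 -> match: F0=6 F1=0 F2=0 F3=0; commitIndex=0
Op 6: F1 acks idx 1 -> match: F0=6 F1=1 F2=0 F3=0; commitIndex=1
Op 7: append 1 -> log_len=9
Op 8: append 2 -> log_len=11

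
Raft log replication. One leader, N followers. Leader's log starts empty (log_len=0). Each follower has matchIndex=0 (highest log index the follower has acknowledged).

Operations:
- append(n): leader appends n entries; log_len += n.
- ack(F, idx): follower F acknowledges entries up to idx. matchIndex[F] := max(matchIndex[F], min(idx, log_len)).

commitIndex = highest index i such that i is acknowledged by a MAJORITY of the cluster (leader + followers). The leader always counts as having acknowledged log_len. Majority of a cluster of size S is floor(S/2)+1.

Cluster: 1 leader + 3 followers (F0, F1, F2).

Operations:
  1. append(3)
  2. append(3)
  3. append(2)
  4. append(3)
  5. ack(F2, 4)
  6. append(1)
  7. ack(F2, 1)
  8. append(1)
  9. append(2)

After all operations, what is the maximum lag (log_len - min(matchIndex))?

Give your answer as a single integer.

Answer: 15

Derivation:
Op 1: append 3 -> log_len=3
Op 2: append 3 -> log_len=6
Op 3: append 2 -> log_len=8
Op 4: append 3 -> log_len=11
Op 5: F2 acks idx 4 -> match: F0=0 F1=0 F2=4; commitIndex=0
Op 6: append 1 -> log_len=12
Op 7: F2 acks idx 1 -> match: F0=0 F1=0 F2=4; commitIndex=0
Op 8: append 1 -> log_len=13
Op 9: append 2 -> log_len=15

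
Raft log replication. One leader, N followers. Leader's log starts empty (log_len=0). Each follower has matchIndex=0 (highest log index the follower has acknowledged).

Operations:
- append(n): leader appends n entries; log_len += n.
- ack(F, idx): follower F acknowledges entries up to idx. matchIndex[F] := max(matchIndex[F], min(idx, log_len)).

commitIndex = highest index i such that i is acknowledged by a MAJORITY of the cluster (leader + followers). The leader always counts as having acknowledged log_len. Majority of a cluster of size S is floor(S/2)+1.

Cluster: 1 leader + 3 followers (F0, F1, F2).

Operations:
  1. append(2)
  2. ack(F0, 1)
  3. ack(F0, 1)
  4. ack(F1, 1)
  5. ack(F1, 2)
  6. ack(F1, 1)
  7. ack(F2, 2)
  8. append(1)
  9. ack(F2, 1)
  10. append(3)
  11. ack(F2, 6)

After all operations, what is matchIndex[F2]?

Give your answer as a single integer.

Answer: 6

Derivation:
Op 1: append 2 -> log_len=2
Op 2: F0 acks idx 1 -> match: F0=1 F1=0 F2=0; commitIndex=0
Op 3: F0 acks idx 1 -> match: F0=1 F1=0 F2=0; commitIndex=0
Op 4: F1 acks idx 1 -> match: F0=1 F1=1 F2=0; commitIndex=1
Op 5: F1 acks idx 2 -> match: F0=1 F1=2 F2=0; commitIndex=1
Op 6: F1 acks idx 1 -> match: F0=1 F1=2 F2=0; commitIndex=1
Op 7: F2 acks idx 2 -> match: F0=1 F1=2 F2=2; commitIndex=2
Op 8: append 1 -> log_len=3
Op 9: F2 acks idx 1 -> match: F0=1 F1=2 F2=2; commitIndex=2
Op 10: append 3 -> log_len=6
Op 11: F2 acks idx 6 -> match: F0=1 F1=2 F2=6; commitIndex=2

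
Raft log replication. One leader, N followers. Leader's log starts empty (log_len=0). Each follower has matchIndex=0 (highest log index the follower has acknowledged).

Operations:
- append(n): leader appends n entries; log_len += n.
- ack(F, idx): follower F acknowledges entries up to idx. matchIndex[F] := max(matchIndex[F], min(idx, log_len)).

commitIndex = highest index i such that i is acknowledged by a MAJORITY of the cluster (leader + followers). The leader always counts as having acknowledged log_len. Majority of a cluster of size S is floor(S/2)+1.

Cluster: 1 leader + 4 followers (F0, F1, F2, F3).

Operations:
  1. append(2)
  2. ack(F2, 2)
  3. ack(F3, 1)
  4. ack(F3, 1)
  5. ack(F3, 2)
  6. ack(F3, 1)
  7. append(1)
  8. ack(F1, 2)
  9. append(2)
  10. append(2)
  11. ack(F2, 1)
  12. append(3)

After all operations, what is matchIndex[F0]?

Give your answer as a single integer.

Answer: 0

Derivation:
Op 1: append 2 -> log_len=2
Op 2: F2 acks idx 2 -> match: F0=0 F1=0 F2=2 F3=0; commitIndex=0
Op 3: F3 acks idx 1 -> match: F0=0 F1=0 F2=2 F3=1; commitIndex=1
Op 4: F3 acks idx 1 -> match: F0=0 F1=0 F2=2 F3=1; commitIndex=1
Op 5: F3 acks idx 2 -> match: F0=0 F1=0 F2=2 F3=2; commitIndex=2
Op 6: F3 acks idx 1 -> match: F0=0 F1=0 F2=2 F3=2; commitIndex=2
Op 7: append 1 -> log_len=3
Op 8: F1 acks idx 2 -> match: F0=0 F1=2 F2=2 F3=2; commitIndex=2
Op 9: append 2 -> log_len=5
Op 10: append 2 -> log_len=7
Op 11: F2 acks idx 1 -> match: F0=0 F1=2 F2=2 F3=2; commitIndex=2
Op 12: append 3 -> log_len=10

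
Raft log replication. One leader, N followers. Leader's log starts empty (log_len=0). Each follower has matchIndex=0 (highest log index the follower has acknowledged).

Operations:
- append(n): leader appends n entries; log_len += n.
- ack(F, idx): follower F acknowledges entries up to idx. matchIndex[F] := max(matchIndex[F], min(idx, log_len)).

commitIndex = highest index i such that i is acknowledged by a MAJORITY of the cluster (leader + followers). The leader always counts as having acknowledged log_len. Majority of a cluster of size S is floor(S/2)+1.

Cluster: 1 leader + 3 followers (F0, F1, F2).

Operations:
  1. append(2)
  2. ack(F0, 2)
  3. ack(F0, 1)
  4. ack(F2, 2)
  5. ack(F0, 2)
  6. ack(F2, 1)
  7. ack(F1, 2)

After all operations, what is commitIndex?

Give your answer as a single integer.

Answer: 2

Derivation:
Op 1: append 2 -> log_len=2
Op 2: F0 acks idx 2 -> match: F0=2 F1=0 F2=0; commitIndex=0
Op 3: F0 acks idx 1 -> match: F0=2 F1=0 F2=0; commitIndex=0
Op 4: F2 acks idx 2 -> match: F0=2 F1=0 F2=2; commitIndex=2
Op 5: F0 acks idx 2 -> match: F0=2 F1=0 F2=2; commitIndex=2
Op 6: F2 acks idx 1 -> match: F0=2 F1=0 F2=2; commitIndex=2
Op 7: F1 acks idx 2 -> match: F0=2 F1=2 F2=2; commitIndex=2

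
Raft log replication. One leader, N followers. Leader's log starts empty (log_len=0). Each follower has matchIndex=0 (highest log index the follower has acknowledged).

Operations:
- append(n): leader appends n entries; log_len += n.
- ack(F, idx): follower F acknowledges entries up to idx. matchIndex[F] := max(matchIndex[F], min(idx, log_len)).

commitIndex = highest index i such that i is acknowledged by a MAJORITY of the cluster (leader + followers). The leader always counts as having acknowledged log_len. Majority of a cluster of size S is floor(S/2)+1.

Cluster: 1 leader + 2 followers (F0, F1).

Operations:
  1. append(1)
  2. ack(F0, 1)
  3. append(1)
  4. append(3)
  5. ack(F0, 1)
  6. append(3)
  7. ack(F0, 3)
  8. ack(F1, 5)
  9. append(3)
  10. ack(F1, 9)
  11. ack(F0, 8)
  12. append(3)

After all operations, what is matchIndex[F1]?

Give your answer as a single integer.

Answer: 9

Derivation:
Op 1: append 1 -> log_len=1
Op 2: F0 acks idx 1 -> match: F0=1 F1=0; commitIndex=1
Op 3: append 1 -> log_len=2
Op 4: append 3 -> log_len=5
Op 5: F0 acks idx 1 -> match: F0=1 F1=0; commitIndex=1
Op 6: append 3 -> log_len=8
Op 7: F0 acks idx 3 -> match: F0=3 F1=0; commitIndex=3
Op 8: F1 acks idx 5 -> match: F0=3 F1=5; commitIndex=5
Op 9: append 3 -> log_len=11
Op 10: F1 acks idx 9 -> match: F0=3 F1=9; commitIndex=9
Op 11: F0 acks idx 8 -> match: F0=8 F1=9; commitIndex=9
Op 12: append 3 -> log_len=14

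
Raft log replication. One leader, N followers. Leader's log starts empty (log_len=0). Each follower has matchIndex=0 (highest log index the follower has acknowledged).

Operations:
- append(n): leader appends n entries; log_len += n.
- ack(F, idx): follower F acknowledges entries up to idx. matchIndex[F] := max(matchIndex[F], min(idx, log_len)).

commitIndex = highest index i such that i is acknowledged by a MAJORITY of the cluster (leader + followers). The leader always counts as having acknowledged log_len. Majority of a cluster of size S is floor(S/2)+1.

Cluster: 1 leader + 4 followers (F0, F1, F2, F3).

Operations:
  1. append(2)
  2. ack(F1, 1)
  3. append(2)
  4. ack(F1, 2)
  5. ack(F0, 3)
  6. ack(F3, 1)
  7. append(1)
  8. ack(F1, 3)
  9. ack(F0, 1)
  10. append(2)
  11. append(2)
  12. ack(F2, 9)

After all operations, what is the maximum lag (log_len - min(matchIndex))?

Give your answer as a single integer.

Answer: 8

Derivation:
Op 1: append 2 -> log_len=2
Op 2: F1 acks idx 1 -> match: F0=0 F1=1 F2=0 F3=0; commitIndex=0
Op 3: append 2 -> log_len=4
Op 4: F1 acks idx 2 -> match: F0=0 F1=2 F2=0 F3=0; commitIndex=0
Op 5: F0 acks idx 3 -> match: F0=3 F1=2 F2=0 F3=0; commitIndex=2
Op 6: F3 acks idx 1 -> match: F0=3 F1=2 F2=0 F3=1; commitIndex=2
Op 7: append 1 -> log_len=5
Op 8: F1 acks idx 3 -> match: F0=3 F1=3 F2=0 F3=1; commitIndex=3
Op 9: F0 acks idx 1 -> match: F0=3 F1=3 F2=0 F3=1; commitIndex=3
Op 10: append 2 -> log_len=7
Op 11: append 2 -> log_len=9
Op 12: F2 acks idx 9 -> match: F0=3 F1=3 F2=9 F3=1; commitIndex=3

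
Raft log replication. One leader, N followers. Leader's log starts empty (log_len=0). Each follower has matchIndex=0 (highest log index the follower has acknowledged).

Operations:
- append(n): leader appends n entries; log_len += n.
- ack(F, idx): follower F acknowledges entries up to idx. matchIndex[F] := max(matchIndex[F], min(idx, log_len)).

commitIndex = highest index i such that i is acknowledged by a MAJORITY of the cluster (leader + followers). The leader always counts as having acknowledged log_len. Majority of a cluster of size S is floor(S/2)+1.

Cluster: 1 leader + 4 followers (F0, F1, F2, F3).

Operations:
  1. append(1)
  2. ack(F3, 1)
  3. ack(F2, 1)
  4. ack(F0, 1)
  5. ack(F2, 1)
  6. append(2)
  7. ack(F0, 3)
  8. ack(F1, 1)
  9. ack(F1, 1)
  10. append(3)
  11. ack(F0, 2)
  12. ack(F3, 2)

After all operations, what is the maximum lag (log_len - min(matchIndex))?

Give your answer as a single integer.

Answer: 5

Derivation:
Op 1: append 1 -> log_len=1
Op 2: F3 acks idx 1 -> match: F0=0 F1=0 F2=0 F3=1; commitIndex=0
Op 3: F2 acks idx 1 -> match: F0=0 F1=0 F2=1 F3=1; commitIndex=1
Op 4: F0 acks idx 1 -> match: F0=1 F1=0 F2=1 F3=1; commitIndex=1
Op 5: F2 acks idx 1 -> match: F0=1 F1=0 F2=1 F3=1; commitIndex=1
Op 6: append 2 -> log_len=3
Op 7: F0 acks idx 3 -> match: F0=3 F1=0 F2=1 F3=1; commitIndex=1
Op 8: F1 acks idx 1 -> match: F0=3 F1=1 F2=1 F3=1; commitIndex=1
Op 9: F1 acks idx 1 -> match: F0=3 F1=1 F2=1 F3=1; commitIndex=1
Op 10: append 3 -> log_len=6
Op 11: F0 acks idx 2 -> match: F0=3 F1=1 F2=1 F3=1; commitIndex=1
Op 12: F3 acks idx 2 -> match: F0=3 F1=1 F2=1 F3=2; commitIndex=2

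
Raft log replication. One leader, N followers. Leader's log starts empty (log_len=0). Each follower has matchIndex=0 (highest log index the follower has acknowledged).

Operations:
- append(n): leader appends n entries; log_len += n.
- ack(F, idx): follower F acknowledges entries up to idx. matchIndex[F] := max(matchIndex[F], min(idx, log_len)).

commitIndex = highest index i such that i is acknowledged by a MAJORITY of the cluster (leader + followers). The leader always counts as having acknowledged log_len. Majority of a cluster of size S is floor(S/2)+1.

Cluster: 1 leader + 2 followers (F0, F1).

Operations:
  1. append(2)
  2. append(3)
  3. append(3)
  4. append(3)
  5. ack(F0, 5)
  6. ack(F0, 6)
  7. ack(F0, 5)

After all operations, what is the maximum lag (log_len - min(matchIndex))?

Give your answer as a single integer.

Op 1: append 2 -> log_len=2
Op 2: append 3 -> log_len=5
Op 3: append 3 -> log_len=8
Op 4: append 3 -> log_len=11
Op 5: F0 acks idx 5 -> match: F0=5 F1=0; commitIndex=5
Op 6: F0 acks idx 6 -> match: F0=6 F1=0; commitIndex=6
Op 7: F0 acks idx 5 -> match: F0=6 F1=0; commitIndex=6

Answer: 11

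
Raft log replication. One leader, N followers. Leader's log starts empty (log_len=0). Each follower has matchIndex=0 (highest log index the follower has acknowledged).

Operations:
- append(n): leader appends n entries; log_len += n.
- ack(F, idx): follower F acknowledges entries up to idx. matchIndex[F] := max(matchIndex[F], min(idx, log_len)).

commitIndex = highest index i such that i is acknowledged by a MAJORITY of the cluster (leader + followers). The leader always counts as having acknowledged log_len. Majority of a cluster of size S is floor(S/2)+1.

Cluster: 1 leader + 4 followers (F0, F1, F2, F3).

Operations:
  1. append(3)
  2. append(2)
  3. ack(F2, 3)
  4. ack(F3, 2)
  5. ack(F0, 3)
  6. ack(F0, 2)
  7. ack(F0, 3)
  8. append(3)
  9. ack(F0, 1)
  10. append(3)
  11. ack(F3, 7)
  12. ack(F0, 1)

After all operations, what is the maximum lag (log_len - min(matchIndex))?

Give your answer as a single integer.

Answer: 11

Derivation:
Op 1: append 3 -> log_len=3
Op 2: append 2 -> log_len=5
Op 3: F2 acks idx 3 -> match: F0=0 F1=0 F2=3 F3=0; commitIndex=0
Op 4: F3 acks idx 2 -> match: F0=0 F1=0 F2=3 F3=2; commitIndex=2
Op 5: F0 acks idx 3 -> match: F0=3 F1=0 F2=3 F3=2; commitIndex=3
Op 6: F0 acks idx 2 -> match: F0=3 F1=0 F2=3 F3=2; commitIndex=3
Op 7: F0 acks idx 3 -> match: F0=3 F1=0 F2=3 F3=2; commitIndex=3
Op 8: append 3 -> log_len=8
Op 9: F0 acks idx 1 -> match: F0=3 F1=0 F2=3 F3=2; commitIndex=3
Op 10: append 3 -> log_len=11
Op 11: F3 acks idx 7 -> match: F0=3 F1=0 F2=3 F3=7; commitIndex=3
Op 12: F0 acks idx 1 -> match: F0=3 F1=0 F2=3 F3=7; commitIndex=3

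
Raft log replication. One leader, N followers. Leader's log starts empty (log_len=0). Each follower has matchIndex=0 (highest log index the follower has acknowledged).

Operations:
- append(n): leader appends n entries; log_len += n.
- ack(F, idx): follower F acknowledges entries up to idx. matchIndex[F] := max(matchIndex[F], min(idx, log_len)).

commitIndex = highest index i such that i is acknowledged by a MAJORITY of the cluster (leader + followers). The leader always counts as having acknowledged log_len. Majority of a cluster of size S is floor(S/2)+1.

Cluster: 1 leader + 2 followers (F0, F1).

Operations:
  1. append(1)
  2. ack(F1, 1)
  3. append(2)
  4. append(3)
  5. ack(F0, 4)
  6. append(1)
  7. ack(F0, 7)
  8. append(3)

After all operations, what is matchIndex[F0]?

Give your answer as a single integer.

Op 1: append 1 -> log_len=1
Op 2: F1 acks idx 1 -> match: F0=0 F1=1; commitIndex=1
Op 3: append 2 -> log_len=3
Op 4: append 3 -> log_len=6
Op 5: F0 acks idx 4 -> match: F0=4 F1=1; commitIndex=4
Op 6: append 1 -> log_len=7
Op 7: F0 acks idx 7 -> match: F0=7 F1=1; commitIndex=7
Op 8: append 3 -> log_len=10

Answer: 7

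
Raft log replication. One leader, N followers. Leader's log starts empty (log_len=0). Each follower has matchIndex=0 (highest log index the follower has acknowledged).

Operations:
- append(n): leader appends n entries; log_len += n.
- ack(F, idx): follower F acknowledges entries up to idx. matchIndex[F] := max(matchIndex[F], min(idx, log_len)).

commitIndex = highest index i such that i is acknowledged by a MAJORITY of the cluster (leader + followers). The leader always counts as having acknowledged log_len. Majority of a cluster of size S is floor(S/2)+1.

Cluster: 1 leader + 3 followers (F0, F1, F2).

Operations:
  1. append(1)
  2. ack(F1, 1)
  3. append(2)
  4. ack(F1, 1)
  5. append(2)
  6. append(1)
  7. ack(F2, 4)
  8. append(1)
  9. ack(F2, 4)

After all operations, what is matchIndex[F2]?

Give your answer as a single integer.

Answer: 4

Derivation:
Op 1: append 1 -> log_len=1
Op 2: F1 acks idx 1 -> match: F0=0 F1=1 F2=0; commitIndex=0
Op 3: append 2 -> log_len=3
Op 4: F1 acks idx 1 -> match: F0=0 F1=1 F2=0; commitIndex=0
Op 5: append 2 -> log_len=5
Op 6: append 1 -> log_len=6
Op 7: F2 acks idx 4 -> match: F0=0 F1=1 F2=4; commitIndex=1
Op 8: append 1 -> log_len=7
Op 9: F2 acks idx 4 -> match: F0=0 F1=1 F2=4; commitIndex=1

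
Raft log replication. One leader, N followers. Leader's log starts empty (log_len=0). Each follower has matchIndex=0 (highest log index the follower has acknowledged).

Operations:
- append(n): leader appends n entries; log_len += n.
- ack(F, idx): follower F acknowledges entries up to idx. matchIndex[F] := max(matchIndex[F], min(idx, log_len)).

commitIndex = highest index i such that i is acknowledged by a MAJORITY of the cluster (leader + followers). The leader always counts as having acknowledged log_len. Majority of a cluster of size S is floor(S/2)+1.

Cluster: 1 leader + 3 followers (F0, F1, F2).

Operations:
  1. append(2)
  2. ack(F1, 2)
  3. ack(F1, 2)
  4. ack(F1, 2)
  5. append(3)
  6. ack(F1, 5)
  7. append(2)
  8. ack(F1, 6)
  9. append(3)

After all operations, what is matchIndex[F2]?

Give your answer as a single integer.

Answer: 0

Derivation:
Op 1: append 2 -> log_len=2
Op 2: F1 acks idx 2 -> match: F0=0 F1=2 F2=0; commitIndex=0
Op 3: F1 acks idx 2 -> match: F0=0 F1=2 F2=0; commitIndex=0
Op 4: F1 acks idx 2 -> match: F0=0 F1=2 F2=0; commitIndex=0
Op 5: append 3 -> log_len=5
Op 6: F1 acks idx 5 -> match: F0=0 F1=5 F2=0; commitIndex=0
Op 7: append 2 -> log_len=7
Op 8: F1 acks idx 6 -> match: F0=0 F1=6 F2=0; commitIndex=0
Op 9: append 3 -> log_len=10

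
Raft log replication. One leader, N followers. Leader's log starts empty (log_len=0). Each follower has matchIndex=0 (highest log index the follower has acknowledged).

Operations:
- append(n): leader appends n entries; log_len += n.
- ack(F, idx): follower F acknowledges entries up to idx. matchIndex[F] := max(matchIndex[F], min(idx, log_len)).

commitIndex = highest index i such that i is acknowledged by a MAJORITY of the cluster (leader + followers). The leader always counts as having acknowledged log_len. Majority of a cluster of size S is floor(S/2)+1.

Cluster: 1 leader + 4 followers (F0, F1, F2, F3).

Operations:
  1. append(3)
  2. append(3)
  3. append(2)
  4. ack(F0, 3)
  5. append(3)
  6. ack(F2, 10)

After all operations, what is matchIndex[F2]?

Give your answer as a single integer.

Op 1: append 3 -> log_len=3
Op 2: append 3 -> log_len=6
Op 3: append 2 -> log_len=8
Op 4: F0 acks idx 3 -> match: F0=3 F1=0 F2=0 F3=0; commitIndex=0
Op 5: append 3 -> log_len=11
Op 6: F2 acks idx 10 -> match: F0=3 F1=0 F2=10 F3=0; commitIndex=3

Answer: 10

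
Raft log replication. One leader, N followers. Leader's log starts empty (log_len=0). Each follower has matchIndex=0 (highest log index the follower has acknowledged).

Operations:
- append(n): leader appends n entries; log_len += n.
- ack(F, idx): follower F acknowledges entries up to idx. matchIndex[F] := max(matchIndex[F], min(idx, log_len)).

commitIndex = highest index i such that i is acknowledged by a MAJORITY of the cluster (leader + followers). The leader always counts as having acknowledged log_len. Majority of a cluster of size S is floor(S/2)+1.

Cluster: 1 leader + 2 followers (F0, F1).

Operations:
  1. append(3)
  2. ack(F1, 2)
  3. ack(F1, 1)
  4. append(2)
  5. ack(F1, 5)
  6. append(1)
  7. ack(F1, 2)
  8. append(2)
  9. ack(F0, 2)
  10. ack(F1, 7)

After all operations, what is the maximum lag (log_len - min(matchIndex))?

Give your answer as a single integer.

Answer: 6

Derivation:
Op 1: append 3 -> log_len=3
Op 2: F1 acks idx 2 -> match: F0=0 F1=2; commitIndex=2
Op 3: F1 acks idx 1 -> match: F0=0 F1=2; commitIndex=2
Op 4: append 2 -> log_len=5
Op 5: F1 acks idx 5 -> match: F0=0 F1=5; commitIndex=5
Op 6: append 1 -> log_len=6
Op 7: F1 acks idx 2 -> match: F0=0 F1=5; commitIndex=5
Op 8: append 2 -> log_len=8
Op 9: F0 acks idx 2 -> match: F0=2 F1=5; commitIndex=5
Op 10: F1 acks idx 7 -> match: F0=2 F1=7; commitIndex=7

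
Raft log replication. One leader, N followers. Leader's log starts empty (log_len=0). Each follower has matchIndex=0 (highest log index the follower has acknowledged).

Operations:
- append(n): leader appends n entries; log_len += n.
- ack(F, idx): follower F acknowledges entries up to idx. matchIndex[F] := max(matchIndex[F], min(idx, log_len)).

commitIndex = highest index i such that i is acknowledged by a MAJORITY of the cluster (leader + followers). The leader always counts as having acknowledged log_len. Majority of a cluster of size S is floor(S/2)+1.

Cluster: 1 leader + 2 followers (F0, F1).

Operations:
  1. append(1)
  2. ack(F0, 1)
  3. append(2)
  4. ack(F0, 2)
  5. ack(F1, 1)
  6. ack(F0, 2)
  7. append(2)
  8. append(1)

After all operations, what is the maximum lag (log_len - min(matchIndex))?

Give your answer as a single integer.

Op 1: append 1 -> log_len=1
Op 2: F0 acks idx 1 -> match: F0=1 F1=0; commitIndex=1
Op 3: append 2 -> log_len=3
Op 4: F0 acks idx 2 -> match: F0=2 F1=0; commitIndex=2
Op 5: F1 acks idx 1 -> match: F0=2 F1=1; commitIndex=2
Op 6: F0 acks idx 2 -> match: F0=2 F1=1; commitIndex=2
Op 7: append 2 -> log_len=5
Op 8: append 1 -> log_len=6

Answer: 5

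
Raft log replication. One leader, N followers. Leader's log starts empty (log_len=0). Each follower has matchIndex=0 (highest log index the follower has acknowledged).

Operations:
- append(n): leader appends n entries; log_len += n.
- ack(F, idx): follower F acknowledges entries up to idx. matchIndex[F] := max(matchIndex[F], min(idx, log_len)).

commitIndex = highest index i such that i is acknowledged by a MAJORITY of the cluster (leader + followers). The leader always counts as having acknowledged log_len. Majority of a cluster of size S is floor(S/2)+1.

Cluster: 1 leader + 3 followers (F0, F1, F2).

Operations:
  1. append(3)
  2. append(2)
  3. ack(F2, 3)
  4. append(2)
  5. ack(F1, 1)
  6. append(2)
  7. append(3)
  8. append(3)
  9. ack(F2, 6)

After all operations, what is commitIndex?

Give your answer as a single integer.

Answer: 1

Derivation:
Op 1: append 3 -> log_len=3
Op 2: append 2 -> log_len=5
Op 3: F2 acks idx 3 -> match: F0=0 F1=0 F2=3; commitIndex=0
Op 4: append 2 -> log_len=7
Op 5: F1 acks idx 1 -> match: F0=0 F1=1 F2=3; commitIndex=1
Op 6: append 2 -> log_len=9
Op 7: append 3 -> log_len=12
Op 8: append 3 -> log_len=15
Op 9: F2 acks idx 6 -> match: F0=0 F1=1 F2=6; commitIndex=1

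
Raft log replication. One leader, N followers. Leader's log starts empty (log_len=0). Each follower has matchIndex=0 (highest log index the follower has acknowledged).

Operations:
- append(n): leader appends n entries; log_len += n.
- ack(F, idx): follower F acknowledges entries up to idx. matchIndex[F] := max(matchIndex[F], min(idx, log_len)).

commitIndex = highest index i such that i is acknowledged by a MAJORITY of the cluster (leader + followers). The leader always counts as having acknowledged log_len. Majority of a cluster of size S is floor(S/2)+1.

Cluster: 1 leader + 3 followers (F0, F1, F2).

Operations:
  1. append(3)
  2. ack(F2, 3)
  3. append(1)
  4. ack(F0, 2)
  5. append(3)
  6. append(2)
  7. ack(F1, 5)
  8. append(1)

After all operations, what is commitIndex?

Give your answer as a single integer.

Answer: 3

Derivation:
Op 1: append 3 -> log_len=3
Op 2: F2 acks idx 3 -> match: F0=0 F1=0 F2=3; commitIndex=0
Op 3: append 1 -> log_len=4
Op 4: F0 acks idx 2 -> match: F0=2 F1=0 F2=3; commitIndex=2
Op 5: append 3 -> log_len=7
Op 6: append 2 -> log_len=9
Op 7: F1 acks idx 5 -> match: F0=2 F1=5 F2=3; commitIndex=3
Op 8: append 1 -> log_len=10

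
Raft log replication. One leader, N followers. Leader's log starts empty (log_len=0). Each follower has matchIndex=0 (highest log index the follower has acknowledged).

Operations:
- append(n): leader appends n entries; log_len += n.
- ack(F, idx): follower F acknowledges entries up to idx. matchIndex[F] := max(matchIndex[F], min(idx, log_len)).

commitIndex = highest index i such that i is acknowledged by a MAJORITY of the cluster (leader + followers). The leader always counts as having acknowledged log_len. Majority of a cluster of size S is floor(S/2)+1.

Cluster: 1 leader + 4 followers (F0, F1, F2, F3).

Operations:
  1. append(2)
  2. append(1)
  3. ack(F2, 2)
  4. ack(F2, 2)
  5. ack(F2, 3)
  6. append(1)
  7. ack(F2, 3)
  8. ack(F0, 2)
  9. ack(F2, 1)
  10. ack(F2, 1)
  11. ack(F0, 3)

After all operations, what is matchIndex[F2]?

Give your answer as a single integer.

Op 1: append 2 -> log_len=2
Op 2: append 1 -> log_len=3
Op 3: F2 acks idx 2 -> match: F0=0 F1=0 F2=2 F3=0; commitIndex=0
Op 4: F2 acks idx 2 -> match: F0=0 F1=0 F2=2 F3=0; commitIndex=0
Op 5: F2 acks idx 3 -> match: F0=0 F1=0 F2=3 F3=0; commitIndex=0
Op 6: append 1 -> log_len=4
Op 7: F2 acks idx 3 -> match: F0=0 F1=0 F2=3 F3=0; commitIndex=0
Op 8: F0 acks idx 2 -> match: F0=2 F1=0 F2=3 F3=0; commitIndex=2
Op 9: F2 acks idx 1 -> match: F0=2 F1=0 F2=3 F3=0; commitIndex=2
Op 10: F2 acks idx 1 -> match: F0=2 F1=0 F2=3 F3=0; commitIndex=2
Op 11: F0 acks idx 3 -> match: F0=3 F1=0 F2=3 F3=0; commitIndex=3

Answer: 3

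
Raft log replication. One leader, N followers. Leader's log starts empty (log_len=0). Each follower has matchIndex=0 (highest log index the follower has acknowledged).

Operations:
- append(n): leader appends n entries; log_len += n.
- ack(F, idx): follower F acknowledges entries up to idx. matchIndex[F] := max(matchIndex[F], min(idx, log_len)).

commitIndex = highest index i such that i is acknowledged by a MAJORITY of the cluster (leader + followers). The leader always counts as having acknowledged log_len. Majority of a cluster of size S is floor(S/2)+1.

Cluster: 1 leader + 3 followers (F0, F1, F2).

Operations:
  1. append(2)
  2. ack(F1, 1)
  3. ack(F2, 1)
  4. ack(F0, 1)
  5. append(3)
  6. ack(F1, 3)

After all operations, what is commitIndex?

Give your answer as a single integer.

Answer: 1

Derivation:
Op 1: append 2 -> log_len=2
Op 2: F1 acks idx 1 -> match: F0=0 F1=1 F2=0; commitIndex=0
Op 3: F2 acks idx 1 -> match: F0=0 F1=1 F2=1; commitIndex=1
Op 4: F0 acks idx 1 -> match: F0=1 F1=1 F2=1; commitIndex=1
Op 5: append 3 -> log_len=5
Op 6: F1 acks idx 3 -> match: F0=1 F1=3 F2=1; commitIndex=1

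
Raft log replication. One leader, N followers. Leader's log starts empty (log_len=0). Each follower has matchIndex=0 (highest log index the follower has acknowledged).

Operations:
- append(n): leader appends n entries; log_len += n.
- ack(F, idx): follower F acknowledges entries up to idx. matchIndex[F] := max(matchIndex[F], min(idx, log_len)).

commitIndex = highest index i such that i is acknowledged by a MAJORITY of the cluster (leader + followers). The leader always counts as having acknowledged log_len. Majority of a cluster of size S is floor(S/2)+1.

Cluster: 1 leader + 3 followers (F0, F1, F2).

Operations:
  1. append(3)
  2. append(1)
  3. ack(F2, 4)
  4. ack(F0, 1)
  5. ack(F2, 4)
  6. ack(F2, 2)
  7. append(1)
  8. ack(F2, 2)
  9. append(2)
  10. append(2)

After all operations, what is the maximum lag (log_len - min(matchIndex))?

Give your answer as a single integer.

Answer: 9

Derivation:
Op 1: append 3 -> log_len=3
Op 2: append 1 -> log_len=4
Op 3: F2 acks idx 4 -> match: F0=0 F1=0 F2=4; commitIndex=0
Op 4: F0 acks idx 1 -> match: F0=1 F1=0 F2=4; commitIndex=1
Op 5: F2 acks idx 4 -> match: F0=1 F1=0 F2=4; commitIndex=1
Op 6: F2 acks idx 2 -> match: F0=1 F1=0 F2=4; commitIndex=1
Op 7: append 1 -> log_len=5
Op 8: F2 acks idx 2 -> match: F0=1 F1=0 F2=4; commitIndex=1
Op 9: append 2 -> log_len=7
Op 10: append 2 -> log_len=9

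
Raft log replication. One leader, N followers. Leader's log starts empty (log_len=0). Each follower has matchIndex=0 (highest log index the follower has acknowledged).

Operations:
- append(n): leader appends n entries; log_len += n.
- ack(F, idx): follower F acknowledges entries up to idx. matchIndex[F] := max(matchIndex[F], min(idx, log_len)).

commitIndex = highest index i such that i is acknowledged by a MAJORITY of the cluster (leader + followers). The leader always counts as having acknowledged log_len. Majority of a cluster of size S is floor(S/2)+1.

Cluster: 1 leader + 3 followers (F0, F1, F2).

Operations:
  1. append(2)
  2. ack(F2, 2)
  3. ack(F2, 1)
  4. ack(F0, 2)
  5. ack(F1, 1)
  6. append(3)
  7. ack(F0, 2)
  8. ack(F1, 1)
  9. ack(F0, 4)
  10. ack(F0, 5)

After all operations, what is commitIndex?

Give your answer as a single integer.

Op 1: append 2 -> log_len=2
Op 2: F2 acks idx 2 -> match: F0=0 F1=0 F2=2; commitIndex=0
Op 3: F2 acks idx 1 -> match: F0=0 F1=0 F2=2; commitIndex=0
Op 4: F0 acks idx 2 -> match: F0=2 F1=0 F2=2; commitIndex=2
Op 5: F1 acks idx 1 -> match: F0=2 F1=1 F2=2; commitIndex=2
Op 6: append 3 -> log_len=5
Op 7: F0 acks idx 2 -> match: F0=2 F1=1 F2=2; commitIndex=2
Op 8: F1 acks idx 1 -> match: F0=2 F1=1 F2=2; commitIndex=2
Op 9: F0 acks idx 4 -> match: F0=4 F1=1 F2=2; commitIndex=2
Op 10: F0 acks idx 5 -> match: F0=5 F1=1 F2=2; commitIndex=2

Answer: 2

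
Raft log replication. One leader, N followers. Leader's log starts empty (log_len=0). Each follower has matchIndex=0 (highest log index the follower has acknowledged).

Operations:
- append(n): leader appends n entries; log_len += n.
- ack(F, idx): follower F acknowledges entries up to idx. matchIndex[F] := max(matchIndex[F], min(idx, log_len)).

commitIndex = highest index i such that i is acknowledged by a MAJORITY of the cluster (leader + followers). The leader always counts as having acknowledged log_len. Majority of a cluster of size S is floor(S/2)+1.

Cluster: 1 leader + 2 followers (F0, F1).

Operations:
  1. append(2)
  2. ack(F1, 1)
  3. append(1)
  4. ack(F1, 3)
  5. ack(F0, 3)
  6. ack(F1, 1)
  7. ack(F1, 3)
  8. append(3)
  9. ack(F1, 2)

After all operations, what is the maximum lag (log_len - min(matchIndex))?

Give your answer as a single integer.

Answer: 3

Derivation:
Op 1: append 2 -> log_len=2
Op 2: F1 acks idx 1 -> match: F0=0 F1=1; commitIndex=1
Op 3: append 1 -> log_len=3
Op 4: F1 acks idx 3 -> match: F0=0 F1=3; commitIndex=3
Op 5: F0 acks idx 3 -> match: F0=3 F1=3; commitIndex=3
Op 6: F1 acks idx 1 -> match: F0=3 F1=3; commitIndex=3
Op 7: F1 acks idx 3 -> match: F0=3 F1=3; commitIndex=3
Op 8: append 3 -> log_len=6
Op 9: F1 acks idx 2 -> match: F0=3 F1=3; commitIndex=3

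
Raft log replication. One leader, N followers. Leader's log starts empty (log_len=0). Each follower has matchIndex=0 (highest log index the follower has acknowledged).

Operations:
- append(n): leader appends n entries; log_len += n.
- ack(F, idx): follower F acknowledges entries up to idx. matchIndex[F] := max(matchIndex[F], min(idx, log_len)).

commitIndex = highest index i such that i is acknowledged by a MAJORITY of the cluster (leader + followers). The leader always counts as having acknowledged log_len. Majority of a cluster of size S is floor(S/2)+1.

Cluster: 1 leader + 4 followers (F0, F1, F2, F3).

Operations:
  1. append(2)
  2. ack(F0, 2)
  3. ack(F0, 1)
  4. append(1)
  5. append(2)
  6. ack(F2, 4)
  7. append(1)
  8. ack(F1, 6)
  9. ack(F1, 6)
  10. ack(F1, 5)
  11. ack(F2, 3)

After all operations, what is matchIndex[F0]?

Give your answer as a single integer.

Op 1: append 2 -> log_len=2
Op 2: F0 acks idx 2 -> match: F0=2 F1=0 F2=0 F3=0; commitIndex=0
Op 3: F0 acks idx 1 -> match: F0=2 F1=0 F2=0 F3=0; commitIndex=0
Op 4: append 1 -> log_len=3
Op 5: append 2 -> log_len=5
Op 6: F2 acks idx 4 -> match: F0=2 F1=0 F2=4 F3=0; commitIndex=2
Op 7: append 1 -> log_len=6
Op 8: F1 acks idx 6 -> match: F0=2 F1=6 F2=4 F3=0; commitIndex=4
Op 9: F1 acks idx 6 -> match: F0=2 F1=6 F2=4 F3=0; commitIndex=4
Op 10: F1 acks idx 5 -> match: F0=2 F1=6 F2=4 F3=0; commitIndex=4
Op 11: F2 acks idx 3 -> match: F0=2 F1=6 F2=4 F3=0; commitIndex=4

Answer: 2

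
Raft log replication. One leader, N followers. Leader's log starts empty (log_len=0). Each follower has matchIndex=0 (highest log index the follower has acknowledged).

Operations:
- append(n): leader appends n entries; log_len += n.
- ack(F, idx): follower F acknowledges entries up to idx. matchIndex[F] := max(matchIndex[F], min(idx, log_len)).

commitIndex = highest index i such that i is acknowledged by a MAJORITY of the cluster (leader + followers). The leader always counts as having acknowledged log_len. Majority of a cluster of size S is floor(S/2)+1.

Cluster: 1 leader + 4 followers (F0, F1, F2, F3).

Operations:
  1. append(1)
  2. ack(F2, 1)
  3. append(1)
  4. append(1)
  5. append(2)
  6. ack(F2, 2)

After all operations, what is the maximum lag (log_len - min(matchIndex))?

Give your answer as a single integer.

Op 1: append 1 -> log_len=1
Op 2: F2 acks idx 1 -> match: F0=0 F1=0 F2=1 F3=0; commitIndex=0
Op 3: append 1 -> log_len=2
Op 4: append 1 -> log_len=3
Op 5: append 2 -> log_len=5
Op 6: F2 acks idx 2 -> match: F0=0 F1=0 F2=2 F3=0; commitIndex=0

Answer: 5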